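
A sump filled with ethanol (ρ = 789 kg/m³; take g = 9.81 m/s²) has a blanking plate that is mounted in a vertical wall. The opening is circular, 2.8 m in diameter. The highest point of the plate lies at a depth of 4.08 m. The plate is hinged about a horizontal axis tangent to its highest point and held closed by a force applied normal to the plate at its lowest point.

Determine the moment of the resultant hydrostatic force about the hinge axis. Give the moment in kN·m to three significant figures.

M ≈ 389 kN·m

γ = ρg = 789 × 9.81 / 1000 = 7.74009 kN/m³.
The centroid is at the centre, 1.4 m below the top of the plate, so the centroid depth is h_c = 4.08 + 1.4 = 5.48 m.
A = π(1.4)² = 6.15752 m².
Resultant F = γ·h_c·A = 7.74009 × 5.48 × 6.15752 = 261.175 kN.
I_c = πr⁴/4 = π × 1.4⁴/4 = 3.01719 m⁴.
Centre of pressure: y_p = y_c + I_c/(y_c·A) = 5.48 + 3.01719/(5.48 × 6.15752) = 5.48 + 0.0894162 = 5.56942 m along the plane.
The resultant acts 1.4 + 0.0894162 = 1.48942 m (along the plate) below the hinge at the top edge, so the moment about the hinge is M = F × 1.48942 = 261.175 × 1.48942 = 388.999 kN·m.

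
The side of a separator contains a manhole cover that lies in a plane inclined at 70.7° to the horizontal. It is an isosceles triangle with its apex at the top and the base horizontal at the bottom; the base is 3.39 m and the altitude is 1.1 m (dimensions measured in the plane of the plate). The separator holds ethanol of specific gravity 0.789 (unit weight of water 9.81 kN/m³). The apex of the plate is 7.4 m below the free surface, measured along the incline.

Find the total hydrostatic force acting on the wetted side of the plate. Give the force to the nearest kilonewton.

F ≈ 111 kN

γ = 0.789 × 9.81 = 7.74009 kN/m³.
Let θ = 70.7° be the plate's angle to the horizontal; measure y along the incline from where the plane meets the free surface. Vertical depth h = y·sinθ with sinθ = 0.943801.
With the apex up, the centroid sits 2h/3 = 2 × 1.1/3 = 0.733333 m below the apex, so y_c = 7.4 + 0.733333 = 8.13333 m and h_c = 8.13333 × 0.943801 = 7.67624 m.
A = ½ × 3.39 × 1.1 = 1.8645 m².
Resultant F = γ·h_c·A = 7.74009 × 7.67624 × 1.8645 = 110.779 kN.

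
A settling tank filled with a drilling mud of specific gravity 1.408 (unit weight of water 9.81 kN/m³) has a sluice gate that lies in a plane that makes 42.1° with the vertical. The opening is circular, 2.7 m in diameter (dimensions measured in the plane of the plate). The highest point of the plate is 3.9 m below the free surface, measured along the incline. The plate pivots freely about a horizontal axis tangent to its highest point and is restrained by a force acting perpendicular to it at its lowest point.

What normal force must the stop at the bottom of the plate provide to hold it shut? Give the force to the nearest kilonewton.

P ≈ 164 kN

γ = 1.408 × 9.81 = 13.81248 kN/m³.
The plate makes 42.1° with the vertical, i.e. θ = 90° − 42.1° = 47.9° to the horizontal. Measuring y along the incline from the free-surface line, vertical depth h = y·sinθ with sinθ = 0.741976.
The centroid is at the centre, 1.35 m below the top of the plate, so y_c = 3.9 + 1.35 = 5.25 m and h_c = 5.25 × 0.741976 = 3.89537 m.
A = π(1.35)² = 5.72555 m².
Resultant F = γ·h_c·A = 13.81248 × 3.89537 × 5.72555 = 308.062 kN.
I_c = πr⁴/4 = π × 1.35⁴/4 = 2.6087 m⁴.
Centre of pressure: y_p = y_c + I_c/(y_c·A) = 5.25 + 2.6087/(5.25 × 5.72555) = 5.25 + 0.0867856 = 5.33679 m along the plane.
The resultant acts 1.35 + 0.0867856 = 1.43679 m (along the plate) below the hinge at the top edge, so the moment about the hinge is M = F × 1.43679 = 308.062 × 1.43679 = 442.62 kN·m.
A normal force at the bottom, 2.7 m from the hinge, must supply this moment: P = 442.62/2.7 = 163.933 kN.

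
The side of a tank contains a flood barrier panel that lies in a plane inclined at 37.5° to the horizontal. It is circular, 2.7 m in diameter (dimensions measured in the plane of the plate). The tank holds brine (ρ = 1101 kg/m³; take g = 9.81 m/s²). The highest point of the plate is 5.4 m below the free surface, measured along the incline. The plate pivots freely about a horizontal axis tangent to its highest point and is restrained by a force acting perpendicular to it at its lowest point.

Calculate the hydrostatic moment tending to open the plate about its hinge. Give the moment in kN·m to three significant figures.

M ≈ 360 kN·m

γ = ρg = 1101 × 9.81 / 1000 = 10.80081 kN/m³.
Let θ = 37.5° be the plate's angle to the horizontal; measure y along the incline from where the plane meets the free surface. Vertical depth h = y·sinθ with sinθ = 0.608761.
The centroid is at the centre, 1.35 m below the top of the plate, so y_c = 5.4 + 1.35 = 6.75 m and h_c = 6.75 × 0.608761 = 4.10914 m.
A = π(1.35)² = 5.72555 m².
Resultant F = γ·h_c·A = 10.80081 × 4.10914 × 5.72555 = 254.112 kN.
I_c = πr⁴/4 = π × 1.35⁴/4 = 2.6087 m⁴.
Centre of pressure: y_p = y_c + I_c/(y_c·A) = 6.75 + 2.6087/(6.75 × 5.72555) = 6.75 + 0.0674999 = 6.8175 m along the plane.
The resultant acts 1.35 + 0.0674999 = 1.4175 m (along the plate) below the hinge at the top edge, so the moment about the hinge is M = F × 1.4175 = 254.112 × 1.4175 = 360.204 kN·m.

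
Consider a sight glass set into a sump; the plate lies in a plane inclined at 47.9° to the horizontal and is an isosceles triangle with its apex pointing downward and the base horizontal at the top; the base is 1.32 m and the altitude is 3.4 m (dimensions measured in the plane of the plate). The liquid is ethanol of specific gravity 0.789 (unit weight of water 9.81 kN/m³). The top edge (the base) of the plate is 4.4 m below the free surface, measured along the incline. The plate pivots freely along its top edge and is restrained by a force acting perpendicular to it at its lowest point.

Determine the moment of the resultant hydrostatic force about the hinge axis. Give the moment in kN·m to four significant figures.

γ = 0.789 × 9.81 = 7.74009 kN/m³.
Let θ = 47.9° be the plate's angle to the horizontal; measure y along the incline from where the plane meets the free surface. Vertical depth h = y·sinθ with sinθ = 0.741976.
With the apex down, the centroid sits h/3 = 3.4/3 = 1.13333 m below the base (the top edge), so y_c = 4.4 + 1.13333 = 5.53333 m and h_c = 5.53333 × 0.741976 = 4.1056 m.
A = ½ × 1.32 × 3.4 = 2.244 m².
Resultant F = γ·h_c·A = 7.74009 × 4.1056 × 2.244 = 71.3092 kN.
I_c = b·h³/36 = 1.32 × 3.4³/36 = 1.44115 m⁴.
Centre of pressure: y_p = y_c + I_c/(y_c·A) = 5.53333 + 1.44115/(5.53333 × 2.244) = 5.53333 + 0.116065 = 5.6494 m along the plane.
The resultant acts 1.13333 + 0.116065 = 1.2494 m (along the plate) below the hinge at the top edge, so the moment about the hinge is M = F × 1.2494 = 71.3092 × 1.2494 = 89.0937 kN·m.

M ≈ 89.09 kN·m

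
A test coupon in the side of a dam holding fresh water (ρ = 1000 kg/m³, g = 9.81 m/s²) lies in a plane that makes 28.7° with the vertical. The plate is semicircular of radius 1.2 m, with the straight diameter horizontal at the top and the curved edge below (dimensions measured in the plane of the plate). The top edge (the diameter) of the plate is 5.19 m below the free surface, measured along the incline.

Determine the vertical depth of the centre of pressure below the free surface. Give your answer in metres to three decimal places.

h_p = 5.015 m

γ = ρg = 1000 × 9.81 = 9810 N/m³ = 9.81 kN/m³.
The plate makes 28.7° with the vertical, i.e. θ = 90° − 28.7° = 61.3° to the horizontal. Measuring y along the incline from the free-surface line, vertical depth h = y·sinθ with sinθ = 0.877146.
The centroid of a semicircle lies 4r/(3π) = 0.509296 m from the diameter, here below the top edge, so y_c = 5.19 + 0.509296 = 5.6993 m and h_c = 5.6993 × 0.877146 = 4.99912 m.
A = πr²/2 = π × 1.2²/2 = 2.26195 m².
Resultant F = γ·h_c·A = 9.81 × 4.99912 × 2.26195 = 110.929 kN.
I_c = (π/8 − 8/(9π))·r⁴ = 0.109757 × 1.2⁴ = 0.227592 m⁴.
Centre of pressure: y_p = y_c + I_c/(y_c·A) = 5.6993 + 0.227592/(5.6993 × 2.26195) = 5.6993 + 0.0176544 = 5.71695 m along the plane.
Vertically, h_p = y_p·sinθ = 5.71695 × 0.877146 = 5.0146 m.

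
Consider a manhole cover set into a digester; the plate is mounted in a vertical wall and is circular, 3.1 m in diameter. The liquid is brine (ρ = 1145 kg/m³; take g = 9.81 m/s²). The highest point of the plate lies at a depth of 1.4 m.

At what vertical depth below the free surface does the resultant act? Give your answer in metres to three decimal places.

γ = ρg = 1145 × 9.81 / 1000 = 11.23245 kN/m³.
The centroid is at the centre, 1.55 m below the top of the plate, so the centroid depth is h_c = 1.4 + 1.55 = 2.95 m.
A = π(1.55)² = 7.54768 m².
Resultant F = γ·h_c·A = 11.23245 × 2.95 × 7.54768 = 250.098 kN.
I_c = πr⁴/4 = π × 1.55⁴/4 = 4.53332 m⁴.
Centre of pressure: y_p = y_c + I_c/(y_c·A) = 2.95 + 4.53332/(2.95 × 7.54768) = 2.95 + 0.203601 = 3.1536 m along the plane.

h_p = 3.154 m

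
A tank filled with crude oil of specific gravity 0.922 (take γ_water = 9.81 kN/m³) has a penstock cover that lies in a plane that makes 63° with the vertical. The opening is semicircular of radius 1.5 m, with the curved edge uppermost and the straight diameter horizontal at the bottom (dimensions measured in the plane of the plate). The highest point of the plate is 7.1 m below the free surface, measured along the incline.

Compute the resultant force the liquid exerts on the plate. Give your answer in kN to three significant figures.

F ≈ 116 kN

γ = 0.922 × 9.81 = 9.04482 kN/m³.
The plate makes 63° with the vertical, i.e. θ = 90° − 63° = 27° to the horizontal. Measuring y along the incline from the free-surface line, vertical depth h = y·sinθ with sinθ = 0.453990.
The centroid lies 4r/(3π) = 0.63662 m above the diameter, so r − 4r/(3π) = 1.5 − 0.63662 = 0.86338 m below the topmost point, so y_c = 7.1 + 0.86338 = 7.96338 m and h_c = 7.96338 × 0.453990 = 3.61529 m.
A = πr²/2 = π × 1.5²/2 = 3.53429 m².
Resultant F = γ·h_c·A = 9.04482 × 3.61529 × 3.53429 = 115.57 kN.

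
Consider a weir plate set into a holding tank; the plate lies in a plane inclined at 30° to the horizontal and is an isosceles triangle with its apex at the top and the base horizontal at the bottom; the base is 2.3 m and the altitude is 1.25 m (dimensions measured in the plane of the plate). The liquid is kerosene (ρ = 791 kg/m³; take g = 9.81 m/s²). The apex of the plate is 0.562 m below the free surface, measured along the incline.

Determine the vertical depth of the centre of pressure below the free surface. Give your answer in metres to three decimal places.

γ = ρg = 791 × 9.81 / 1000 = 7.75971 kN/m³.
Let θ = 30° be the plate's angle to the horizontal; measure y along the incline from where the plane meets the free surface. Vertical depth h = y·sinθ with sinθ = 0.500000.
With the apex up, the centroid sits 2h/3 = 2 × 1.25/3 = 0.833333 m below the apex, so y_c = 0.562 + 0.833333 = 1.39533 m and h_c = 1.39533 × 0.500000 = 0.697665 m.
A = ½ × 2.3 × 1.25 = 1.4375 m².
Resultant F = γ·h_c·A = 7.75971 × 0.697665 × 1.4375 = 7.78216 kN.
I_c = b·h³/36 = 2.3 × 1.25³/36 = 0.124783 m⁴.
Centre of pressure: y_p = y_c + I_c/(y_c·A) = 1.39533 + 0.124783/(1.39533 × 1.4375) = 1.39533 + 0.0622115 = 1.45754 m along the plane.
Vertically, h_p = y_p·sinθ = 1.45754 × 0.500000 = 0.72877 m.

h_p = 0.729 m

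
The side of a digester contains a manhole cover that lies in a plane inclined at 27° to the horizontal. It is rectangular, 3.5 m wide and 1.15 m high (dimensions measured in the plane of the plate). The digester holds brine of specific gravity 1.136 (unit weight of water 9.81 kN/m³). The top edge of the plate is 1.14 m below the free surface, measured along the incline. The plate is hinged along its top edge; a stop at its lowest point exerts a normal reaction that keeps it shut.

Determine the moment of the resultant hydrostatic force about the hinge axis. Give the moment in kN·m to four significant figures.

γ = 1.136 × 9.81 = 11.14416 kN/m³.
Let θ = 27° be the plate's angle to the horizontal; measure y along the incline from where the plane meets the free surface. Vertical depth h = y·sinθ with sinθ = 0.453990.
The centroid lies 1.15/2 = 0.575 m below the top edge, so y_c = 1.14 + 0.575 = 1.715 m and h_c = 1.715 × 0.453990 = 0.778593 m.
A = 3.5 × 1.15 = 4.025 m².
Resultant F = γ·h_c·A = 11.14416 × 0.778593 × 4.025 = 34.924 kN.
I_c = b·h³/12 = 3.5 × 1.15³/12 = 0.443589 m⁴.
Centre of pressure: y_p = y_c + I_c/(y_c·A) = 1.715 + 0.443589/(1.715 × 4.025) = 1.715 + 0.0642615 = 1.77926 m along the plane.
The resultant acts 0.575 + 0.0642615 = 0.639261 m (along the plate) below the hinge at the top edge, so the moment about the hinge is M = F × 0.639261 = 34.924 × 0.639261 = 22.3256 kN·m.

M ≈ 22.33 kN·m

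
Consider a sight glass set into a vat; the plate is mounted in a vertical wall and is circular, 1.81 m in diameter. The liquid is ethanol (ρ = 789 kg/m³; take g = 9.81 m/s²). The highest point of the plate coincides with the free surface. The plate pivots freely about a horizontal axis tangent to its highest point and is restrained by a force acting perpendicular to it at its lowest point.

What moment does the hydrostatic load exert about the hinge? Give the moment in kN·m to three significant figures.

M ≈ 20.4 kN·m

γ = ρg = 789 × 9.81 / 1000 = 7.74009 kN/m³.
The centroid is at the centre, 0.905 m below the top of the plate, so the centroid depth is h_c = 0.905 m.
A = π(0.905)² = 2.57304 m².
Resultant F = γ·h_c·A = 7.74009 × 0.905 × 2.57304 = 18.0236 kN.
I_c = πr⁴/4 = π × 0.905⁴/4 = 0.526847 m⁴.
Centre of pressure: y_p = y_c + I_c/(y_c·A) = 0.905 + 0.526847/(0.905 × 2.57304) = 0.905 + 0.22625 = 1.13125 m along the plane.
The resultant acts 0.905 + 0.22625 = 1.13125 m (along the plate) below the hinge at the top edge, so the moment about the hinge is M = F × 1.13125 = 18.0236 × 1.13125 = 20.3892 kN·m.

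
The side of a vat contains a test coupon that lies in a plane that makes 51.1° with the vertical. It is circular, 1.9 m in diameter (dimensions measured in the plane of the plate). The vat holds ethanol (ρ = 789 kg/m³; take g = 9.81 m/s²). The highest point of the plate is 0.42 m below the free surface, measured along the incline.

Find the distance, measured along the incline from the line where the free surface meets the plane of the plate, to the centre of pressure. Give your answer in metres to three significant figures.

y_p = 1.53 m

γ = ρg = 789 × 9.81 / 1000 = 7.74009 kN/m³.
The plate makes 51.1° with the vertical, i.e. θ = 90° − 51.1° = 38.9° to the horizontal. Measuring y along the incline from the free-surface line, vertical depth h = y·sinθ with sinθ = 0.627963.
The centroid is at the centre, 0.95 m below the top of the plate, so y_c = 0.42 + 0.95 = 1.37 m and h_c = 1.37 × 0.627963 = 0.860309 m.
A = π(0.95)² = 2.83529 m².
Resultant F = γ·h_c·A = 7.74009 × 0.860309 × 2.83529 = 18.8798 kN.
I_c = πr⁴/4 = π × 0.95⁴/4 = 0.639712 m⁴.
Centre of pressure: y_p = y_c + I_c/(y_c·A) = 1.37 + 0.639712/(1.37 × 2.83529) = 1.37 + 0.16469 = 1.53469 m along the plane.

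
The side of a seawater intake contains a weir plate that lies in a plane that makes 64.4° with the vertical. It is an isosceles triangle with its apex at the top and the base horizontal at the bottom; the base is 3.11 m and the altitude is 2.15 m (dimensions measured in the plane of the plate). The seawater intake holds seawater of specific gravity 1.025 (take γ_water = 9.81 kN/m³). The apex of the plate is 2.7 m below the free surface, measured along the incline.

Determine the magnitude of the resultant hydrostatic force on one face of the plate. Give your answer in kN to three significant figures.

γ = 1.025 × 9.81 = 10.05525 kN/m³.
The plate makes 64.4° with the vertical, i.e. θ = 90° − 64.4° = 25.6° to the horizontal. Measuring y along the incline from the free-surface line, vertical depth h = y·sinθ with sinθ = 0.432086.
With the apex up, the centroid sits 2h/3 = 2 × 2.15/3 = 1.43333 m below the apex, so y_c = 2.7 + 1.43333 = 4.13333 m and h_c = 4.13333 × 0.432086 = 1.78595 m.
A = ½ × 3.11 × 2.15 = 3.34325 m².
Resultant F = γ·h_c·A = 10.05525 × 1.78595 × 3.34325 = 60.0387 kN.

F ≈ 60.0 kN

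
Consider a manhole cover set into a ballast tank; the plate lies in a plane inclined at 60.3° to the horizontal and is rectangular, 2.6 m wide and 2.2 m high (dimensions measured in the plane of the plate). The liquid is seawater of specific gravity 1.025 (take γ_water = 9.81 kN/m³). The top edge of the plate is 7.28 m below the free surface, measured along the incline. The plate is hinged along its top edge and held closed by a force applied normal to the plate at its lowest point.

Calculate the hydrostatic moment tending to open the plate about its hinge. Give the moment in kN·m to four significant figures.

γ = 1.025 × 9.81 = 10.05525 kN/m³.
Let θ = 60.3° be the plate's angle to the horizontal; measure y along the incline from where the plane meets the free surface. Vertical depth h = y·sinθ with sinθ = 0.868632.
The centroid lies 2.2/2 = 1.1 m below the top edge, so y_c = 7.28 + 1.1 = 8.38 m and h_c = 8.38 × 0.868632 = 7.27914 m.
A = 2.6 × 2.2 = 5.72 m².
Resultant F = γ·h_c·A = 10.05525 × 7.27914 × 5.72 = 418.667 kN.
I_c = b·h³/12 = 2.6 × 2.2³/12 = 2.30707 m⁴.
Centre of pressure: y_p = y_c + I_c/(y_c·A) = 8.38 + 2.30707/(8.38 × 5.72) = 8.38 + 0.0481305 = 8.42813 m along the plane.
The resultant acts 1.1 + 0.0481305 = 1.14813 m (along the plate) below the hinge at the top edge, so the moment about the hinge is M = F × 1.14813 = 418.667 × 1.14813 = 480.684 kN·m.

M ≈ 480.7 kN·m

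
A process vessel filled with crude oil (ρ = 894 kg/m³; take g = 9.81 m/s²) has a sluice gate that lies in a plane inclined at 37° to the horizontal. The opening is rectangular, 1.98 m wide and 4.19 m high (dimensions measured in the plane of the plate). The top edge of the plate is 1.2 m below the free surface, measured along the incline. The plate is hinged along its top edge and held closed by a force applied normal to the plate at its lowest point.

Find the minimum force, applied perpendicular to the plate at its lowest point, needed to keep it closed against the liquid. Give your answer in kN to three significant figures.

P ≈ 87.4 kN

γ = ρg = 894 × 9.81 / 1000 = 8.77014 kN/m³.
Let θ = 37° be the plate's angle to the horizontal; measure y along the incline from where the plane meets the free surface. Vertical depth h = y·sinθ with sinθ = 0.601815.
The centroid lies 4.19/2 = 2.095 m below the top edge, so y_c = 1.2 + 2.095 = 3.295 m and h_c = 3.295 × 0.601815 = 1.98298 m.
A = 1.98 × 4.19 = 8.2962 m².
Resultant F = γ·h_c·A = 8.77014 × 1.98298 × 8.2962 = 144.279 kN.
I_c = b·h³/12 = 1.98 × 4.19³/12 = 12.1374 m⁴.
Centre of pressure: y_p = y_c + I_c/(y_c·A) = 3.295 + 12.1374/(3.295 × 8.2962) = 3.295 + 0.444008 = 3.73901 m along the plane.
The resultant acts 2.095 + 0.444008 = 2.53901 m (along the plate) below the hinge at the top edge, so the moment about the hinge is M = F × 2.53901 = 144.279 × 2.53901 = 366.326 kN·m.
A normal force at the bottom, 4.19 m from the hinge, must supply this moment: P = 366.326/4.19 = 87.4286 kN.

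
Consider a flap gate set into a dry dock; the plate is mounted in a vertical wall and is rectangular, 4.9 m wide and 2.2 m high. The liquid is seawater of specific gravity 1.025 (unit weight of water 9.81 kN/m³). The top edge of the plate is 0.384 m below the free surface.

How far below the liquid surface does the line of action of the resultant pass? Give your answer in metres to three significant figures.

γ = 1.025 × 9.81 = 10.05525 kN/m³.
The centroid lies 2.2/2 = 1.1 m below the top edge, so the centroid depth is h_c = 0.384 + 1.1 = 1.484 m.
A = 4.9 × 2.2 = 10.78 m².
Resultant F = γ·h_c·A = 10.05525 × 1.484 × 10.78 = 160.859 kN.
I_c = b·h³/12 = 4.9 × 2.2³/12 = 4.34793 m⁴.
Centre of pressure: y_p = y_c + I_c/(y_c·A) = 1.484 + 4.34793/(1.484 × 10.78) = 1.484 + 0.271788 = 1.75579 m along the plane.

h_p = 1.76 m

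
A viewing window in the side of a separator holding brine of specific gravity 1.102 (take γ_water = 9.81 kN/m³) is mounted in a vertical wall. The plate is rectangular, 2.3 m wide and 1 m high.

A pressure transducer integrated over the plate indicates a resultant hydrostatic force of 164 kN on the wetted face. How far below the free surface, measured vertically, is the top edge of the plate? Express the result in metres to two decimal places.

d_top ≈ 6.10 m

γ = 1.102 × 9.81 = 10.81062 kN/m³.
A = 2.3 × 1 = 2.3 m².
From F = γ·h_c·A, the centroid depth is h_c = 164/(10.81062 × 2.3) = 6.59577 m.
The centroid lies 1/2 = 0.5 m below the top edge, so the top edge sits at h_top = 6.59577 − 0.5 = 6.09577 m below the surface.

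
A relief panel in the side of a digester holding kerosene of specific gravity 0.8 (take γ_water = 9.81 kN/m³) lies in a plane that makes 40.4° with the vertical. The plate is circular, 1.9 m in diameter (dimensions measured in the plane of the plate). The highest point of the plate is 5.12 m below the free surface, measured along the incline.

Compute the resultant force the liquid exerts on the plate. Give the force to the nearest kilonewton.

F ≈ 103 kN

γ = 0.8 × 9.81 = 7.848 kN/m³.
The plate makes 40.4° with the vertical, i.e. θ = 90° − 40.4° = 49.6° to the horizontal. Measuring y along the incline from the free-surface line, vertical depth h = y·sinθ with sinθ = 0.761538.
The centroid is at the centre, 0.95 m below the top of the plate, so y_c = 5.12 + 0.95 = 6.07 m and h_c = 6.07 × 0.761538 = 4.62254 m.
A = π(0.95)² = 2.83529 m².
Resultant F = γ·h_c·A = 7.848 × 4.62254 × 2.83529 = 102.858 kN.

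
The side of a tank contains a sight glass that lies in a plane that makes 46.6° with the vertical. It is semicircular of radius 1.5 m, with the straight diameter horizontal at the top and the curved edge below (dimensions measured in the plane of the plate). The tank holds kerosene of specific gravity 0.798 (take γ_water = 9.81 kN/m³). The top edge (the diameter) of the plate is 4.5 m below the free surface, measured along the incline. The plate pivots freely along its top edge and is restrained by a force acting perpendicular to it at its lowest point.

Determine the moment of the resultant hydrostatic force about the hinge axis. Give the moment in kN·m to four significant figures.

M ≈ 65.15 kN·m

γ = 0.798 × 9.81 = 7.82838 kN/m³.
The plate makes 46.6° with the vertical, i.e. θ = 90° − 46.6° = 43.4° to the horizontal. Measuring y along the incline from the free-surface line, vertical depth h = y·sinθ with sinθ = 0.687088.
The centroid of a semicircle lies 4r/(3π) = 0.63662 m from the diameter, here below the top edge, so y_c = 4.5 + 0.63662 = 5.13662 m and h_c = 5.13662 × 0.687088 = 3.52931 m.
A = πr²/2 = π × 1.5²/2 = 3.53429 m².
Resultant F = γ·h_c·A = 7.82838 × 3.52931 × 3.53429 = 97.6481 kN.
I_c = (π/8 − 8/(9π))·r⁴ = 0.109757 × 1.5⁴ = 0.555645 m⁴.
Centre of pressure: y_p = y_c + I_c/(y_c·A) = 5.13662 + 0.555645/(5.13662 × 3.53429) = 5.13662 + 0.0306068 = 5.16723 m along the plane.
The resultant acts 0.63662 + 0.0306068 = 0.667227 m (along the plate) below the hinge at the top edge, so the moment about the hinge is M = F × 0.667227 = 97.6481 × 0.667227 = 65.1534 kN·m.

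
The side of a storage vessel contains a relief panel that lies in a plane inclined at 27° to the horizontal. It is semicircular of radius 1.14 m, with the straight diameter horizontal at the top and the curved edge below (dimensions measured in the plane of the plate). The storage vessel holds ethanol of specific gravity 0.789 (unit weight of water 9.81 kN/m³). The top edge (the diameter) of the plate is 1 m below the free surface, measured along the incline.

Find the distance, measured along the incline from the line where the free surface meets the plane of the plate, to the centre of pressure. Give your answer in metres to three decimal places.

γ = 0.789 × 9.81 = 7.74009 kN/m³.
Let θ = 27° be the plate's angle to the horizontal; measure y along the incline from where the plane meets the free surface. Vertical depth h = y·sinθ with sinθ = 0.453990.
The centroid of a semicircle lies 4r/(3π) = 0.483831 m from the diameter, here below the top edge, so y_c = 1 + 0.483831 = 1.48383 m and h_c = 1.48383 × 0.453990 = 0.673644 m.
A = πr²/2 = π × 1.14²/2 = 2.04141 m².
Resultant F = γ·h_c·A = 7.74009 × 0.673644 × 2.04141 = 10.644 kN.
I_c = (π/8 − 8/(9π))·r⁴ = 0.109757 × 1.14⁴ = 0.185375 m⁴.
Centre of pressure: y_p = y_c + I_c/(y_c·A) = 1.48383 + 0.185375/(1.48383 × 2.04141) = 1.48383 + 0.0611979 = 1.54503 m along the plane.

y_p = 1.545 m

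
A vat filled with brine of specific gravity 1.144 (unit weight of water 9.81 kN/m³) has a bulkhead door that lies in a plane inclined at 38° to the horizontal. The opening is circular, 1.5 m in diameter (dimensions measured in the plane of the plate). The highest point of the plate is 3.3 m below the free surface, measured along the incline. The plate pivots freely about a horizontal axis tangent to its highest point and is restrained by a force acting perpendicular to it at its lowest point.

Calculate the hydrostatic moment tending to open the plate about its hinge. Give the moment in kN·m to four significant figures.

M ≈ 38.80 kN·m

γ = 1.144 × 9.81 = 11.22264 kN/m³.
Let θ = 38° be the plate's angle to the horizontal; measure y along the incline from where the plane meets the free surface. Vertical depth h = y·sinθ with sinθ = 0.615661.
The centroid is at the centre, 0.75 m below the top of the plate, so y_c = 3.3 + 0.75 = 4.05 m and h_c = 4.05 × 0.615661 = 2.49343 m.
A = π(0.75)² = 1.76715 m².
Resultant F = γ·h_c·A = 11.22264 × 2.49343 × 1.76715 = 49.4499 kN.
I_c = πr⁴/4 = π × 0.75⁴/4 = 0.248505 m⁴.
Centre of pressure: y_p = y_c + I_c/(y_c·A) = 4.05 + 0.248505/(4.05 × 1.76715) = 4.05 + 0.0347222 = 4.08472 m along the plane.
The resultant acts 0.75 + 0.0347222 = 0.784722 m (along the plate) below the hinge at the top edge, so the moment about the hinge is M = F × 0.784722 = 49.4499 × 0.784722 = 38.8044 kN·m.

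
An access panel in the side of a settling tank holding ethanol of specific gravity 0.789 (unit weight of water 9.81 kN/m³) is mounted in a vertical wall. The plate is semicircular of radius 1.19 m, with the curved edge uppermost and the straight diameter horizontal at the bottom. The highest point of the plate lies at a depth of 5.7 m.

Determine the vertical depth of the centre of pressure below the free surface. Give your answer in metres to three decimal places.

γ = 0.789 × 9.81 = 7.74009 kN/m³.
The centroid lies 4r/(3π) = 0.505052 m above the diameter, so r − 4r/(3π) = 1.19 − 0.505052 = 0.684948 m below the topmost point, so the centroid depth is h_c = 5.7 + 0.684948 = 6.38495 m.
A = πr²/2 = π × 1.19²/2 = 2.2244 m².
Resultant F = γ·h_c·A = 7.74009 × 6.38495 × 2.2244 = 109.93 kN.
I_c = (π/8 − 8/(9π))·r⁴ = 0.109757 × 1.19⁴ = 0.2201 m⁴.
Centre of pressure: y_p = y_c + I_c/(y_c·A) = 6.38495 + 0.2201/(6.38495 × 2.2244) = 6.38495 + 0.0154971 = 6.40045 m along the plane.

h_p = 6.400 m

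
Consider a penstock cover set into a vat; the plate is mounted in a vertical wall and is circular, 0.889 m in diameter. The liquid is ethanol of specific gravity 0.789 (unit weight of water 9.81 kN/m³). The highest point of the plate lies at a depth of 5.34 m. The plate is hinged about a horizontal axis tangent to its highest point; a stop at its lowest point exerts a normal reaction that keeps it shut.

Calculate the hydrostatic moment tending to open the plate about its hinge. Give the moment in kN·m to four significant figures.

M ≈ 12.59 kN·m

γ = 0.789 × 9.81 = 7.74009 kN/m³.
The centroid is at the centre, 0.4445 m below the top of the plate, so the centroid depth is h_c = 5.34 + 0.4445 = 5.7845 m.
A = π(0.4445)² = 0.620717 m².
Resultant F = γ·h_c·A = 7.74009 × 5.7845 × 0.620717 = 27.7911 kN.
I_c = πr⁴/4 = π × 0.4445⁴/4 = 0.0306603 m⁴.
Centre of pressure: y_p = y_c + I_c/(y_c·A) = 5.7845 + 0.0306603/(5.7845 × 0.620717) = 5.7845 + 0.0085392 = 5.79304 m along the plane.
The resultant acts 0.4445 + 0.0085392 = 0.453039 m (along the plate) below the hinge at the top edge, so the moment about the hinge is M = F × 0.453039 = 27.7911 × 0.453039 = 12.5905 kN·m.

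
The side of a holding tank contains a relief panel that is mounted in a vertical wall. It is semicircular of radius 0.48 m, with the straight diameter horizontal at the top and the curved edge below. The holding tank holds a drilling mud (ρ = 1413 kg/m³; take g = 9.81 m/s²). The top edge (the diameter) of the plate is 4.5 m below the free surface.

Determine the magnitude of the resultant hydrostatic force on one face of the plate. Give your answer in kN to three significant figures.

F ≈ 23.6 kN

γ = ρg = 1413 × 9.81 / 1000 = 13.86153 kN/m³.
The centroid of a semicircle lies 4r/(3π) = 0.203718 m from the diameter, here below the top edge, so the centroid depth is h_c = 4.5 + 0.203718 = 4.70372 m.
A = πr²/2 = π × 0.48²/2 = 0.361911 m².
Resultant F = γ·h_c·A = 13.86153 × 4.70372 × 0.361911 = 23.5969 kN.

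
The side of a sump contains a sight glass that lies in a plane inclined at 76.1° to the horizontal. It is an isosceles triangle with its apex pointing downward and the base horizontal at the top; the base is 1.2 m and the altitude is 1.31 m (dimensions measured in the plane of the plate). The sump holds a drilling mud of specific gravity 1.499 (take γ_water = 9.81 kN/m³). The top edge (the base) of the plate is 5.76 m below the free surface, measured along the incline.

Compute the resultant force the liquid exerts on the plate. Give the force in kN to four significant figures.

F ≈ 69.53 kN

γ = 1.499 × 9.81 = 14.70519 kN/m³.
Let θ = 76.1° be the plate's angle to the horizontal; measure y along the incline from where the plane meets the free surface. Vertical depth h = y·sinθ with sinθ = 0.970716.
With the apex down, the centroid sits h/3 = 1.31/3 = 0.436667 m below the base (the top edge), so y_c = 5.76 + 0.436667 = 6.19667 m and h_c = 6.19667 × 0.970716 = 6.01521 m.
A = ½ × 1.2 × 1.31 = 0.786 m².
Resultant F = γ·h_c·A = 14.70519 × 6.01521 × 0.786 = 69.5255 kN.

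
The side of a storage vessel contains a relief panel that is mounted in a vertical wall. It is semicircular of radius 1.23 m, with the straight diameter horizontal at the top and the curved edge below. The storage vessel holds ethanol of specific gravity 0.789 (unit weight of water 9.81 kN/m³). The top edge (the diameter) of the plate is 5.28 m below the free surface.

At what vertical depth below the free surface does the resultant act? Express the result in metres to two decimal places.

h_p = 5.82 m

γ = 0.789 × 9.81 = 7.74009 kN/m³.
The centroid of a semicircle lies 4r/(3π) = 0.522028 m from the diameter, here below the top edge, so the centroid depth is h_c = 5.28 + 0.522028 = 5.80203 m.
A = πr²/2 = π × 1.23²/2 = 2.37646 m².
Resultant F = γ·h_c·A = 7.74009 × 5.80203 × 2.37646 = 106.723 kN.
I_c = (π/8 − 8/(9π))·r⁴ = 0.109757 × 1.23⁴ = 0.251219 m⁴.
Centre of pressure: y_p = y_c + I_c/(y_c·A) = 5.80203 + 0.251219/(5.80203 × 2.37646) = 5.80203 + 0.0182197 = 5.82025 m along the plane.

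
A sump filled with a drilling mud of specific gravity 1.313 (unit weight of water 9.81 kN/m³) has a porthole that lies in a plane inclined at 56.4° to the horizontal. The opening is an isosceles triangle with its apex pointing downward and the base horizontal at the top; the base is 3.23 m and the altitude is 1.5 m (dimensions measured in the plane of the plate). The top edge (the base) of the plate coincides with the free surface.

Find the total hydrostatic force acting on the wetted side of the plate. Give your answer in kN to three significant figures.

F ≈ 13.0 kN

γ = 1.313 × 9.81 = 12.88053 kN/m³.
Let θ = 56.4° be the plate's angle to the horizontal; measure y along the incline from where the plane meets the free surface. Vertical depth h = y·sinθ with sinθ = 0.832921.
With the apex down, the centroid sits h/3 = 1.5/3 = 0.5 m below the base (the top edge), so y_c = 0.5 m and h_c = 0.5 × 0.832921 = 0.416461 m.
A = ½ × 3.23 × 1.5 = 2.4225 m².
Resultant F = γ·h_c·A = 12.88053 × 0.416461 × 2.4225 = 12.9949 kN.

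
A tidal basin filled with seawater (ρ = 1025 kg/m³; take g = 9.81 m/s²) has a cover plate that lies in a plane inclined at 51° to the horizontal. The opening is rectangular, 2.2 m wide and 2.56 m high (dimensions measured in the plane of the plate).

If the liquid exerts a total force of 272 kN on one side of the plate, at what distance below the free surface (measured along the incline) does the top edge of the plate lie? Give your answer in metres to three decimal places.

y_top ≈ 4.900 m

γ = ρg = 1025 × 9.81 / 1000 = 10.05525 kN/m³.
A = 2.2 × 2.56 = 5.632 m².
From F = γ·h_c·A, the centroid depth is h_c = 272/(10.05525 × 5.632) = 4.80301 m.
Let θ = 51° be the plate's angle to the horizontal; measure y along the incline from where the plane meets the free surface. Vertical depth h = y·sinθ with sinθ = 0.777146.
Along the incline, y_c = h_c/sinθ = 4.80301/0.777146 = 6.18032 m.
The centroid lies 2.56/2 = 1.28 m below the top edge, so the top edge sits at y_top = 6.18032 − 1.28 = 4.90032 m along the incline.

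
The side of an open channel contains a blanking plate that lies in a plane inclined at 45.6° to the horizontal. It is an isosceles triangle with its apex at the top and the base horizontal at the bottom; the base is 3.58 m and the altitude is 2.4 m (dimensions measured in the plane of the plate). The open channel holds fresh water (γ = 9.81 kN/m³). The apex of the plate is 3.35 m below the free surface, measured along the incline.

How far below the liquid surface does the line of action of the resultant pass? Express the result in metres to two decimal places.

h_p = 3.58 m

γ = 9.81 kN/m³.
Let θ = 45.6° be the plate's angle to the horizontal; measure y along the incline from where the plane meets the free surface. Vertical depth h = y·sinθ with sinθ = 0.714473.
With the apex up, the centroid sits 2h/3 = 2 × 2.4/3 = 1.6 m below the apex, so y_c = 3.35 + 1.6 = 4.95 m and h_c = 4.95 × 0.714473 = 3.53664 m.
A = ½ × 3.58 × 2.4 = 4.296 m².
Resultant F = γ·h_c·A = 9.81 × 3.53664 × 4.296 = 149.047 kN.
I_c = b·h³/36 = 3.58 × 2.4³/36 = 1.37472 m⁴.
Centre of pressure: y_p = y_c + I_c/(y_c·A) = 4.95 + 1.37472/(4.95 × 4.296) = 4.95 + 0.0646465 = 5.01465 m along the plane.
Vertically, h_p = y_p·sinθ = 5.01465 × 0.714473 = 3.58283 m.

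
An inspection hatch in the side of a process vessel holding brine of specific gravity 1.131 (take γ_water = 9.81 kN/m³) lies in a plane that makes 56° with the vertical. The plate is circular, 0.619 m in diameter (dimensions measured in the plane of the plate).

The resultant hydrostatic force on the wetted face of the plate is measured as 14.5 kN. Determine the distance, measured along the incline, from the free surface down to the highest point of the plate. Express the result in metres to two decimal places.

γ = 1.131 × 9.81 = 11.09511 kN/m³.
A = π(0.3095)² = 0.300934 m².
From F = γ·h_c·A, the centroid depth is h_c = 14.5/(11.09511 × 0.300934) = 4.34275 m.
The plate makes 56° with the vertical, i.e. θ = 90° − 56° = 34° to the horizontal. Measuring y along the incline from the free-surface line, vertical depth h = y·sinθ with sinθ = 0.559193.
Along the incline, y_c = h_c/sinθ = 4.34275/0.559193 = 7.7661 m.
The centroid is at the centre, 0.3095 m below the top of the plate, so the highest point sits at y_top = 7.7661 − 0.3095 = 7.4566 m along the incline.

y_top ≈ 7.46 m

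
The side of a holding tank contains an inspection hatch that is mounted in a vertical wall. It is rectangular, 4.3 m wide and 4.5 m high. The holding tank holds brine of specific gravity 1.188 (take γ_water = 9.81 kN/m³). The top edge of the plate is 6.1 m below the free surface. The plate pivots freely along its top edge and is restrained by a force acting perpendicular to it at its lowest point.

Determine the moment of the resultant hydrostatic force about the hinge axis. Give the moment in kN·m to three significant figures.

γ = 1.188 × 9.81 = 11.65428 kN/m³.
The centroid lies 4.5/2 = 2.25 m below the top edge, so the centroid depth is h_c = 6.1 + 2.25 = 8.35 m.
A = 4.3 × 4.5 = 19.35 m².
Resultant F = γ·h_c·A = 11.65428 × 8.35 × 19.35 = 1883.01 kN.
I_c = b·h³/12 = 4.3 × 4.5³/12 = 32.6531 m⁴.
Centre of pressure: y_p = y_c + I_c/(y_c·A) = 8.35 + 32.6531/(8.35 × 19.35) = 8.35 + 0.202096 = 8.5521 m along the plane.
The resultant acts 2.25 + 0.202096 = 2.4521 m (along the plate) below the hinge at the top edge, so the moment about the hinge is M = F × 2.4521 = 1883.01 × 2.4521 = 4617.33 kN·m.

M ≈ 4620 kN·m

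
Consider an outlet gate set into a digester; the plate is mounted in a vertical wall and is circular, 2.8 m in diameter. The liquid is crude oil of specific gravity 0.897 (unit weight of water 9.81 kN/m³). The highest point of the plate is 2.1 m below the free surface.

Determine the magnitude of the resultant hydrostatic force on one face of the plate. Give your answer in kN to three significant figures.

γ = 0.897 × 9.81 = 8.79957 kN/m³.
The centroid is at the centre, 1.4 m below the top of the plate, so the centroid depth is h_c = 2.1 + 1.4 = 3.5 m.
A = π(1.4)² = 6.15752 m².
Resultant F = γ·h_c·A = 8.79957 × 3.5 × 6.15752 = 189.642 kN.

F ≈ 190 kN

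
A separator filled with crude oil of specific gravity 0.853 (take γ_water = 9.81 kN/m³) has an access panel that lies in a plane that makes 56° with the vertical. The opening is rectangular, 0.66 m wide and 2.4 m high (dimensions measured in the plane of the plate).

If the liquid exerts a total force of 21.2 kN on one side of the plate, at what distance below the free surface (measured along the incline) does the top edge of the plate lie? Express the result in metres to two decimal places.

γ = 0.853 × 9.81 = 8.36793 kN/m³.
A = 0.66 × 2.4 = 1.584 m².
From F = γ·h_c·A, the centroid depth is h_c = 21.2/(8.36793 × 1.584) = 1.59942 m.
The plate makes 56° with the vertical, i.e. θ = 90° − 56° = 34° to the horizontal. Measuring y along the incline from the free-surface line, vertical depth h = y·sinθ with sinθ = 0.559193.
Along the incline, y_c = h_c/sinθ = 1.59942/0.559193 = 2.86023 m.
The centroid lies 2.4/2 = 1.2 m below the top edge, so the top edge sits at y_top = 2.86023 − 1.2 = 1.66023 m along the incline.

y_top ≈ 1.66 m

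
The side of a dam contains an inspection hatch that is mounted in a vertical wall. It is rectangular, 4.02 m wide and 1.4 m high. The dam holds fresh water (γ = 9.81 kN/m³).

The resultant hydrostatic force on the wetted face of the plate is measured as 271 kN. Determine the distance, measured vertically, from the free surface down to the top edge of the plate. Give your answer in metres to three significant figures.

d_top ≈ 4.21 m

γ = 9.81 kN/m³.
A = 4.02 × 1.4 = 5.628 m².
From F = γ·h_c·A, the centroid depth is h_c = 271/(9.81 × 5.628) = 4.90847 m.
The centroid lies 1.4/2 = 0.7 m below the top edge, so the top edge sits at h_top = 4.90847 − 0.7 = 4.20847 m below the surface.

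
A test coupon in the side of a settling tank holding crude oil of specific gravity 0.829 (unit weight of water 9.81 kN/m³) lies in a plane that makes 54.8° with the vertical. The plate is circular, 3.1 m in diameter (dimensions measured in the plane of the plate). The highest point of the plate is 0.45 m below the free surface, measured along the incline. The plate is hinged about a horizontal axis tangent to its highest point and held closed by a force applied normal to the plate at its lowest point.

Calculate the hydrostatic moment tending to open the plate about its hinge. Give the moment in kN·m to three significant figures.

M ≈ 131 kN·m

γ = 0.829 × 9.81 = 8.13249 kN/m³.
The plate makes 54.8° with the vertical, i.e. θ = 90° − 54.8° = 35.2° to the horizontal. Measuring y along the incline from the free-surface line, vertical depth h = y·sinθ with sinθ = 0.576432.
The centroid is at the centre, 1.55 m below the top of the plate, so y_c = 0.45 + 1.55 = 2 m and h_c = 2 × 0.576432 = 1.15286 m.
A = π(1.55)² = 7.54768 m².
Resultant F = γ·h_c·A = 8.13249 × 1.15286 × 7.54768 = 70.7642 kN.
I_c = πr⁴/4 = π × 1.55⁴/4 = 4.53332 m⁴.
Centre of pressure: y_p = y_c + I_c/(y_c·A) = 2 + 4.53332/(2 × 7.54768) = 2 + 0.300312 = 2.30031 m along the plane.
The resultant acts 1.55 + 0.300312 = 1.85031 m (along the plate) below the hinge at the top edge, so the moment about the hinge is M = F × 1.85031 = 70.7642 × 1.85031 = 130.936 kN·m.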